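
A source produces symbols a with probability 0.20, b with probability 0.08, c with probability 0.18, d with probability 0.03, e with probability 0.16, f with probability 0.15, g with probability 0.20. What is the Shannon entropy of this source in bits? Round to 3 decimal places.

H = −Σ pᵢ log₂ pᵢ.
−0.20·log₂(0.20) = 0.4644
−0.08·log₂(0.08) = 0.2915
−0.18·log₂(0.18) = 0.4453
−0.03·log₂(0.03) = 0.1518
−0.16·log₂(0.16) = 0.4230
−0.15·log₂(0.15) = 0.4105
−0.20·log₂(0.20) = 0.4644
Sum ≈ 2.6509 → 2.651 bits.

2.651 bits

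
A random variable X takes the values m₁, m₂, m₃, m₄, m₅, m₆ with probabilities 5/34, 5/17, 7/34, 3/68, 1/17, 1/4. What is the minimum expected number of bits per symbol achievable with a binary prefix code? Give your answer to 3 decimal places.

Repeatedly combine the two least-probable nodes; the expected code length is the sum of the merged weights.
merge 3/68 + 1/17 → 7/68
merge 7/68 + 5/34 → 1/4
merge 7/34 + 1/4 → 31/68
merge 1/4 + 5/17 → 37/68
merge 31/68 + 37/68 → 1
L = 7/68 + 1/4 + 31/68 + 37/68 + 1 = 40/17 ≈ 2.353 bits/symbol.

2.353 bits/symbol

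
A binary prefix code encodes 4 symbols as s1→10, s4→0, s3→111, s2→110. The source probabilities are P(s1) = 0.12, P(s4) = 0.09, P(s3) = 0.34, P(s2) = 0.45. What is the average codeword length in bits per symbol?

L̄ = Σ pᵢ·ℓᵢ = 0.12·2 + 0.09·1 + 0.34·3 + 0.45·3 = 2.7 bits/symbol.

2.7 bits/symbol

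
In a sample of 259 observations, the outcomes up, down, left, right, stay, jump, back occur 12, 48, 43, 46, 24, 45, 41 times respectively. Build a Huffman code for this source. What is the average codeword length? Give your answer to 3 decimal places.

Probabilities are the counts divided by 259.
Repeatedly combine the two least-probable nodes; the expected code length is the sum of the merged weights.
merge 12/259 + 24/259 → 36/259
merge 36/259 + 41/259 → 11/37
merge 43/259 + 45/259 → 88/259
merge 46/259 + 48/259 → 94/259
merge 11/37 + 88/259 → 165/259
merge 94/259 + 165/259 → 1
L = 36/259 + 11/37 + 88/259 + 94/259 + 165/259 + 1 = 719/259 ≈ 2.776 bits/symbol.

2.776 bits/symbol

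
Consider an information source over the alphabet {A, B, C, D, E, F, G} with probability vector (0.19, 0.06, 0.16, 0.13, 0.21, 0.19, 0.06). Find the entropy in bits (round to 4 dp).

2.6760 bits

H = −Σ pᵢ log₂ pᵢ.
−0.19·log₂(0.19) = 0.4552
−0.06·log₂(0.06) = 0.2435
−0.16·log₂(0.16) = 0.4230
−0.13·log₂(0.13) = 0.3826
−0.21·log₂(0.21) = 0.4728
−0.19·log₂(0.19) = 0.4552
−0.06·log₂(0.06) = 0.2435
Sum ≈ 2.6760 → 2.6760 bits.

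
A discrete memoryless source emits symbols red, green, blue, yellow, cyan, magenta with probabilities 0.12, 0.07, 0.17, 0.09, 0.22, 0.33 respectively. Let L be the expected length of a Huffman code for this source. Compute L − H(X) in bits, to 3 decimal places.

Entropy H = −Σ p log₂ p ≈ 2.3913 bits.
Huffman merges: 7/100+9/100→4/25; 3/25+4/25→7/25; 17/100+11/50→39/100; 7/25+33/100→61/100; 39/100+61/100→1. L = 61/25 ≈ 2.4400.
L − H = 2.4400 − 2.3913 = 0.049 bits.

0.049 bits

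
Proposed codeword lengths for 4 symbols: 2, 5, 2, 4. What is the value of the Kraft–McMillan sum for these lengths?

0.59375

With common denominator 2^5 = 32: Σ 2^(−ℓᵢ) = 8/32 + 1/32 + 8/32 + 2/32 = 19/32 = 0.59375.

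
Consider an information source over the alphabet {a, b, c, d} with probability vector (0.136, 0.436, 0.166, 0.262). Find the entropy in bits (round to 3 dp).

1.850 bits

H = −Σ pᵢ log₂ pᵢ.
−0.136·log₂(0.136) = 0.3915
−0.436·log₂(0.436) = 0.5222
−0.166·log₂(0.166) = 0.4301
−0.262·log₂(0.262) = 0.5063
Sum ≈ 1.8499 → 1.850 bits.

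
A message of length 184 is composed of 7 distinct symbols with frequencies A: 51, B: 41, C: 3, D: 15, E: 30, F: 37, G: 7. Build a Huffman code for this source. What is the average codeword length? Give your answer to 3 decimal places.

2.489 bits/symbol

Probabilities are the counts divided by 184.
Repeatedly combine the two least-probable nodes; the expected code length is the sum of the merged weights.
merge 3/184 + 7/184 → 5/92
merge 5/92 + 15/184 → 25/184
merge 25/184 + 15/92 → 55/184
merge 37/184 + 41/184 → 39/92
merge 51/184 + 55/184 → 53/92
merge 39/92 + 53/92 → 1
L = 5/92 + 25/184 + 55/184 + 39/92 + 53/92 + 1 = 229/92 ≈ 2.489 bits/symbol.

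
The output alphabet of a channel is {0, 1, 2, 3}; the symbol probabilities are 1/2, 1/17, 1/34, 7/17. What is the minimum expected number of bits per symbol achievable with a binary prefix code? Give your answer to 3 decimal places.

Repeatedly combine the two least-probable nodes; the expected code length is the sum of the merged weights.
merge 1/34 + 1/17 → 3/34
merge 3/34 + 7/17 → 1/2
merge 1/2 + 1/2 → 1
L = 3/34 + 1/2 + 1 = 27/17 ≈ 1.588 bits/symbol.

1.588 bits/symbol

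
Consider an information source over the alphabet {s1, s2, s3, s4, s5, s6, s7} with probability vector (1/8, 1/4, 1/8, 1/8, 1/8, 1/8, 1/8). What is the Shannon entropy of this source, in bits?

2.75 bits

Each probability is a power of 1/2, so log₂(1/p) is an integer.
H = Σ p·log₂(1/p) = 1/8·3 + 1/4·2 + 1/8·3 + 1/8·3 + 1/8·3 + 1/8·3 + 1/8·3 = 2.75 bits.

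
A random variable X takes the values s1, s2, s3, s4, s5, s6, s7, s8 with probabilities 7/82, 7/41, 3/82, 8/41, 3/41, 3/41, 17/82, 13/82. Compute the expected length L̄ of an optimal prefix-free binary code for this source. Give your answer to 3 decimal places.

2.866 bits/symbol

Repeatedly combine the two least-probable nodes; the expected code length is the sum of the merged weights.
merge 3/82 + 3/41 → 9/82
merge 3/41 + 7/82 → 13/82
merge 9/82 + 13/82 → 11/41
merge 13/82 + 7/41 → 27/82
merge 8/41 + 17/82 → 33/82
merge 11/41 + 27/82 → 49/82
merge 33/82 + 49/82 → 1
L = 9/82 + 13/82 + 11/41 + 27/82 + 33/82 + 49/82 + 1 = 235/82 ≈ 2.866 bits/symbol.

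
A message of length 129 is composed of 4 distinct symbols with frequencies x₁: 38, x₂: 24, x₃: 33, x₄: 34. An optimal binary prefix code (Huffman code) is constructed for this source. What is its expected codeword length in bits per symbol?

Probabilities are the counts divided by 129.
Repeatedly combine the two least-probable nodes; the expected code length is the sum of the merged weights.
merge 8/43 + 11/43 → 19/43
merge 34/129 + 38/129 → 24/43
merge 19/43 + 24/43 → 1
L = 19/43 + 24/43 + 1 = 2 bits/symbol.

2 bits/symbol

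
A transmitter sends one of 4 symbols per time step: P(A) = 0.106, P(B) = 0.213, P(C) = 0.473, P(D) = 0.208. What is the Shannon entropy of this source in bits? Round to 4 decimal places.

1.8005 bits

H = −Σ pᵢ log₂ pᵢ.
−0.106·log₂(0.106) = 0.3432
−0.213·log₂(0.213) = 0.4752
−0.473·log₂(0.473) = 0.5109
−0.208·log₂(0.208) = 0.4712
Sum ≈ 1.8005 → 1.8005 bits.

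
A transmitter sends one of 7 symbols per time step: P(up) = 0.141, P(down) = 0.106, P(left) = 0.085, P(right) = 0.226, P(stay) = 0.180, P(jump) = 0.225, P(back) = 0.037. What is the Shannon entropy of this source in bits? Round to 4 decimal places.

2.6344 bits

H = −Σ pᵢ log₂ pᵢ.
−0.141·log₂(0.141) = 0.3985
−0.106·log₂(0.106) = 0.3432
−0.085·log₂(0.085) = 0.3023
−0.226·log₂(0.226) = 0.4849
−0.180·log₂(0.180) = 0.4453
−0.225·log₂(0.225) = 0.4842
−0.037·log₂(0.037) = 0.1760
Sum ≈ 2.6344 → 2.6344 bits.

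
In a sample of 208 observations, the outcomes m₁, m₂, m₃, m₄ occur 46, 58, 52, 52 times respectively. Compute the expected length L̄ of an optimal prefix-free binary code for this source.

2 bits/symbol

Probabilities are the counts divided by 208.
Repeatedly combine the two least-probable nodes; the expected code length is the sum of the merged weights.
merge 23/104 + 1/4 → 49/104
merge 1/4 + 29/104 → 55/104
merge 49/104 + 55/104 → 1
L = 49/104 + 55/104 + 1 = 2 bits/symbol.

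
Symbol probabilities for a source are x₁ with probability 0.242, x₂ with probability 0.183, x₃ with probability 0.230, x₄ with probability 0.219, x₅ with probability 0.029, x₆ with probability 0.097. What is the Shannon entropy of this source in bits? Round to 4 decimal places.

2.3858 bits

H = −Σ pᵢ log₂ pᵢ.
−0.242·log₂(0.242) = 0.4954
−0.183·log₂(0.183) = 0.4484
−0.230·log₂(0.230) = 0.4877
−0.219·log₂(0.219) = 0.4798
−0.029·log₂(0.029) = 0.1481
−0.097·log₂(0.097) = 0.3265
Sum ≈ 2.3858 → 2.3858 bits.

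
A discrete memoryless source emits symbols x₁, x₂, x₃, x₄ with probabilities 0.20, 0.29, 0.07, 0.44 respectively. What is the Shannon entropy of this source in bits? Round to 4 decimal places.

1.7720 bits

H = −Σ pᵢ log₂ pᵢ.
−0.20·log₂(0.20) = 0.4644
−0.29·log₂(0.29) = 0.5179
−0.07·log₂(0.07) = 0.2686
−0.44·log₂(0.44) = 0.5211
Sum ≈ 1.7720 → 1.7720 bits.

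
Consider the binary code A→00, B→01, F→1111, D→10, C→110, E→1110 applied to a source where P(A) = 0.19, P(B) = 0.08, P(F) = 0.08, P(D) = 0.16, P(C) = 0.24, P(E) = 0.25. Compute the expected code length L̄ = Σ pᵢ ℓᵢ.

2.9 bits/symbol

L̄ = Σ pᵢ·ℓᵢ = 0.19·2 + 0.08·2 + 0.08·4 + 0.16·2 + 0.24·3 + 0.25·4 = 2.9 bits/symbol.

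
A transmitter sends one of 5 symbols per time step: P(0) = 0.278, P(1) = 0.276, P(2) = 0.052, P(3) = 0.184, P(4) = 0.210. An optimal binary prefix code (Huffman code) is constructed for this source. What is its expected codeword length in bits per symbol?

2.236 bits/symbol

Repeatedly combine the two least-probable nodes; the expected code length is the sum of the merged weights.
merge 13/250 + 23/125 → 59/250
merge 21/100 + 59/250 → 223/500
merge 69/250 + 139/500 → 277/500
merge 223/500 + 277/500 → 1
L = 59/250 + 223/500 + 277/500 + 1 = 559/250 = 2.236 bits/symbol.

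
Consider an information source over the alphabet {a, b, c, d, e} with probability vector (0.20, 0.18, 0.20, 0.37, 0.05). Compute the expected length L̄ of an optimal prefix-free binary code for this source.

2.23 bits/symbol

Repeatedly combine the two least-probable nodes; the expected code length is the sum of the merged weights.
merge 1/20 + 9/50 → 23/100
merge 1/5 + 1/5 → 2/5
merge 23/100 + 37/100 → 3/5
merge 2/5 + 3/5 → 1
L = 23/100 + 2/5 + 3/5 + 1 = 223/100 = 2.23 bits/symbol.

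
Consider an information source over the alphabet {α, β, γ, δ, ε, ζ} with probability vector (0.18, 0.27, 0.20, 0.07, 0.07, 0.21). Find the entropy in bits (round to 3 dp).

H = −Σ pᵢ log₂ pᵢ.
−0.18·log₂(0.18) = 0.4453
−0.27·log₂(0.27) = 0.5100
−0.20·log₂(0.20) = 0.4644
−0.07·log₂(0.07) = 0.2686
−0.07·log₂(0.07) = 0.2686
−0.21·log₂(0.21) = 0.4728
Sum ≈ 2.4296 → 2.430 bits.

2.430 bits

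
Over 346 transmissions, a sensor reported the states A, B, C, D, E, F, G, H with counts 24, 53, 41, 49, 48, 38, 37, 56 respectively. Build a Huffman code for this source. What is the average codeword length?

3 bits/symbol

Probabilities are the counts divided by 346.
Repeatedly combine the two least-probable nodes; the expected code length is the sum of the merged weights.
merge 12/173 + 37/346 → 61/346
merge 19/173 + 41/346 → 79/346
merge 24/173 + 49/346 → 97/346
merge 53/346 + 28/173 → 109/346
merge 61/346 + 79/346 → 70/173
merge 97/346 + 109/346 → 103/173
merge 70/173 + 103/173 → 1
L = 61/346 + 79/346 + 97/346 + 109/346 + 70/173 + 103/173 + 1 = 3 bits/symbol.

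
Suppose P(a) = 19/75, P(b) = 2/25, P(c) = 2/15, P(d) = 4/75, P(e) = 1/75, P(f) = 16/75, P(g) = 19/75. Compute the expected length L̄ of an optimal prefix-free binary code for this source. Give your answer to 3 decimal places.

Repeatedly combine the two least-probable nodes; the expected code length is the sum of the merged weights.
merge 1/75 + 4/75 → 1/15
merge 1/15 + 2/25 → 11/75
merge 2/15 + 11/75 → 7/25
merge 16/75 + 19/75 → 7/15
merge 19/75 + 7/25 → 8/15
merge 7/15 + 8/15 → 1
L = 1/15 + 11/75 + 7/25 + 7/15 + 8/15 + 1 = 187/75 ≈ 2.493 bits/symbol.

2.493 bits/symbol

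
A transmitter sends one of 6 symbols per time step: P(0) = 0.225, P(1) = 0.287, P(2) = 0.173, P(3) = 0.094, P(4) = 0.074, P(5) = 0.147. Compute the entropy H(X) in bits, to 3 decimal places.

2.444 bits

H = −Σ pᵢ log₂ pᵢ.
−0.225·log₂(0.225) = 0.4842
−0.287·log₂(0.287) = 0.5169
−0.173·log₂(0.173) = 0.4379
−0.094·log₂(0.094) = 0.3207
−0.074·log₂(0.074) = 0.2780
−0.147·log₂(0.147) = 0.4066
Sum ≈ 2.4442 → 2.444 bits.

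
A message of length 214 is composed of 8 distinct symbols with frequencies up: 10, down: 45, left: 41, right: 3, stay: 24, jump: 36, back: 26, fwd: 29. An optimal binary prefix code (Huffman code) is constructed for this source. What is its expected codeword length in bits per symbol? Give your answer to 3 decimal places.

Probabilities are the counts divided by 214.
Repeatedly combine the two least-probable nodes; the expected code length is the sum of the merged weights.
merge 3/214 + 5/107 → 13/214
merge 13/214 + 12/107 → 37/214
merge 13/107 + 29/214 → 55/214
merge 18/107 + 37/214 → 73/214
merge 41/214 + 45/214 → 43/107
merge 55/214 + 73/214 → 64/107
merge 43/107 + 64/107 → 1
L = 13/214 + 37/214 + 55/214 + 73/214 + 43/107 + 64/107 + 1 = 303/107 ≈ 2.832 bits/symbol.

2.832 bits/symbol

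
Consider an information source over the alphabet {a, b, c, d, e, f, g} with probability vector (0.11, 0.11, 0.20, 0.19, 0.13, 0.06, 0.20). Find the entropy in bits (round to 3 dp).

2.711 bits

H = −Σ pᵢ log₂ pᵢ.
−0.11·log₂(0.11) = 0.3503
−0.11·log₂(0.11) = 0.3503
−0.20·log₂(0.20) = 0.4644
−0.19·log₂(0.19) = 0.4552
−0.13·log₂(0.13) = 0.3826
−0.06·log₂(0.06) = 0.2435
−0.20·log₂(0.20) = 0.4644
Sum ≈ 2.7107 → 2.711 bits.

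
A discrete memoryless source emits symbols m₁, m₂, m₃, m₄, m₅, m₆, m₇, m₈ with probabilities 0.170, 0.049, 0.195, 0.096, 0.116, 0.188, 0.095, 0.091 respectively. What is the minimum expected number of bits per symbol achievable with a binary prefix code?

Repeatedly combine the two least-probable nodes; the expected code length is the sum of the merged weights.
merge 49/1000 + 91/1000 → 7/50
merge 19/200 + 12/125 → 191/1000
merge 29/250 + 7/50 → 32/125
merge 17/100 + 47/250 → 179/500
merge 191/1000 + 39/200 → 193/500
merge 32/125 + 179/500 → 307/500
merge 193/500 + 307/500 → 1
L = 7/50 + 191/1000 + 32/125 + 179/500 + 193/500 + 307/500 + 1 = 589/200 = 2.945 bits/symbol.

2.945 bits/symbol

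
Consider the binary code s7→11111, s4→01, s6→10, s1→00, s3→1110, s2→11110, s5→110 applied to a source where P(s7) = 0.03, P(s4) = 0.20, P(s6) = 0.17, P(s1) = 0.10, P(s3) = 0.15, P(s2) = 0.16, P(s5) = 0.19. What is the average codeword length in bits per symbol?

L̄ = Σ pᵢ·ℓᵢ = 0.03·5 + 0.20·2 + 0.17·2 + 0.10·2 + 0.15·4 + 0.16·5 + 0.19·3 = 3.06 bits/symbol.

3.06 bits/symbol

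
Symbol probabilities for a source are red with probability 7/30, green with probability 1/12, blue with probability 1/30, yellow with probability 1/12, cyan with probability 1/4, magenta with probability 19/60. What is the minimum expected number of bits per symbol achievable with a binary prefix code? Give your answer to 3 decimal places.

2.317 bits/symbol

Repeatedly combine the two least-probable nodes; the expected code length is the sum of the merged weights.
merge 1/30 + 1/12 → 7/60
merge 1/12 + 7/60 → 1/5
merge 1/5 + 7/30 → 13/30
merge 1/4 + 19/60 → 17/30
merge 13/30 + 17/30 → 1
L = 7/60 + 1/5 + 13/30 + 17/30 + 1 = 139/60 ≈ 2.317 bits/symbol.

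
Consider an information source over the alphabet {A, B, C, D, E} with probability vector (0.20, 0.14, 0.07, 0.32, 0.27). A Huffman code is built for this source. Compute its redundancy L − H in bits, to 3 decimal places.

0.044 bits

Entropy H = −Σ p log₂ p ≈ 2.1661 bits.
Huffman merges: 7/100+7/50→21/100; 1/5+21/100→41/100; 27/100+8/25→59/100; 41/100+59/100→1. L = 221/100 ≈ 2.2100.
L − H = 2.2100 − 2.1661 = 0.044 bits.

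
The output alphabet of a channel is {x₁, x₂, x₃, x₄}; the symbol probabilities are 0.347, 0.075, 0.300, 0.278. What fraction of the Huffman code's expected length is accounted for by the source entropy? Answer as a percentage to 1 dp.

92.2%

Entropy H = −Σ p log₂ p ≈ 1.8447 bits.
Huffman merges: 3/40+139/500→353/1000; 3/10+347/1000→647/1000; 353/1000+647/1000→1. L = 2 ≈ 2.0000.
Efficiency = H/L = 1.8447/2.0000 = 92.2%.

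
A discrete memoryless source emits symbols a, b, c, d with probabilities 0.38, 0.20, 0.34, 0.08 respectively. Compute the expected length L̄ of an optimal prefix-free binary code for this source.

1.9 bits/symbol

Repeatedly combine the two least-probable nodes; the expected code length is the sum of the merged weights.
merge 2/25 + 1/5 → 7/25
merge 7/25 + 17/50 → 31/50
merge 19/50 + 31/50 → 1
L = 7/25 + 31/50 + 1 = 19/10 = 1.9 bits/symbol.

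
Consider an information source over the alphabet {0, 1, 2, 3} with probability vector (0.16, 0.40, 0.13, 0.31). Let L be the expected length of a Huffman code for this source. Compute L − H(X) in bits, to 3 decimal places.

0.032 bits

Entropy H = −Σ p log₂ p ≈ 1.8582 bits.
Huffman merges: 13/100+4/25→29/100; 29/100+31/100→3/5; 2/5+3/5→1. L = 189/100 ≈ 1.8900.
L − H = 1.8900 − 1.8582 = 0.032 bits.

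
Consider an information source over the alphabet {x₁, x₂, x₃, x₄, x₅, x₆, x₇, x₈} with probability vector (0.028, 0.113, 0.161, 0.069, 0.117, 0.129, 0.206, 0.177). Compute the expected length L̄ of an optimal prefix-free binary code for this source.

Repeatedly combine the two least-probable nodes; the expected code length is the sum of the merged weights.
merge 7/250 + 69/1000 → 97/1000
merge 97/1000 + 113/1000 → 21/100
merge 117/1000 + 129/1000 → 123/500
merge 161/1000 + 177/1000 → 169/500
merge 103/500 + 21/100 → 52/125
merge 123/500 + 169/500 → 73/125
merge 52/125 + 73/125 → 1
L = 97/1000 + 21/100 + 123/500 + 169/500 + 52/125 + 73/125 + 1 = 2891/1000 = 2.891 bits/symbol.

2.891 bits/symbol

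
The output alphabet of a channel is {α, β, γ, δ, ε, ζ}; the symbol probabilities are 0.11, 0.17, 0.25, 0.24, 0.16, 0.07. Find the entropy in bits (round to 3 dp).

2.471 bits

H = −Σ pᵢ log₂ pᵢ.
−0.11·log₂(0.11) = 0.3503
−0.17·log₂(0.17) = 0.4346
−0.25·log₂(0.25) = 0.5000
−0.24·log₂(0.24) = 0.4941
−0.16·log₂(0.16) = 0.4230
−0.07·log₂(0.07) = 0.2686
Sum ≈ 2.4706 → 2.471 bits.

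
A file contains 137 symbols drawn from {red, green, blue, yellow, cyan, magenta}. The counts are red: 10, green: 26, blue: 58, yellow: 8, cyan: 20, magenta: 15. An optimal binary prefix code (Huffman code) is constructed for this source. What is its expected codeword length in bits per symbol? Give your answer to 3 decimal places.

Probabilities are the counts divided by 137.
Repeatedly combine the two least-probable nodes; the expected code length is the sum of the merged weights.
merge 8/137 + 10/137 → 18/137
merge 15/137 + 18/137 → 33/137
merge 20/137 + 26/137 → 46/137
merge 33/137 + 46/137 → 79/137
merge 58/137 + 79/137 → 1
L = 18/137 + 33/137 + 46/137 + 79/137 + 1 = 313/137 ≈ 2.285 bits/symbol.

2.285 bits/symbol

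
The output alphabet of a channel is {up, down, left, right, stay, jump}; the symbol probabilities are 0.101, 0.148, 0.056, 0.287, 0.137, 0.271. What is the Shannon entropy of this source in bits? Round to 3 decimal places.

H = −Σ pᵢ log₂ pᵢ.
−0.101·log₂(0.101) = 0.3341
−0.148·log₂(0.148) = 0.4079
−0.056·log₂(0.056) = 0.2329
−0.287·log₂(0.287) = 0.5169
−0.137·log₂(0.137) = 0.3929
−0.271·log₂(0.271) = 0.5105
Sum ≈ 2.3951 → 2.395 bits.

2.395 bits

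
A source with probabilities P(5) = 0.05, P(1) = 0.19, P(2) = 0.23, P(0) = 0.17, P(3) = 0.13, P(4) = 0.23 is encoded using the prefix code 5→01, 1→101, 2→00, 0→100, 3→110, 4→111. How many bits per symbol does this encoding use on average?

L̄ = Σ pᵢ·ℓᵢ = 0.05·2 + 0.19·3 + 0.23·2 + 0.17·3 + 0.13·3 + 0.23·3 = 2.72 bits/symbol.

2.72 bits/symbol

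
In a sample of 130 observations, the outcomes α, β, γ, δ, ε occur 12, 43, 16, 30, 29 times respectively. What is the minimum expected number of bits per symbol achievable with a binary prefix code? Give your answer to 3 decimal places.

2.215 bits/symbol

Probabilities are the counts divided by 130.
Repeatedly combine the two least-probable nodes; the expected code length is the sum of the merged weights.
merge 6/65 + 8/65 → 14/65
merge 14/65 + 29/130 → 57/130
merge 3/13 + 43/130 → 73/130
merge 57/130 + 73/130 → 1
L = 14/65 + 57/130 + 73/130 + 1 = 144/65 ≈ 2.215 bits/symbol.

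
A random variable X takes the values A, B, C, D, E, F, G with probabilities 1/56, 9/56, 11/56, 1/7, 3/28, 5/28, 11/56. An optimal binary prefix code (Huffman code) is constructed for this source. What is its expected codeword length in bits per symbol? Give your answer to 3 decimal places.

2.732 bits/symbol

Repeatedly combine the two least-probable nodes; the expected code length is the sum of the merged weights.
merge 1/56 + 3/28 → 1/8
merge 1/8 + 1/7 → 15/56
merge 9/56 + 5/28 → 19/56
merge 11/56 + 11/56 → 11/28
merge 15/56 + 19/56 → 17/28
merge 11/28 + 17/28 → 1
L = 1/8 + 15/56 + 19/56 + 11/28 + 17/28 + 1 = 153/56 ≈ 2.732 bits/symbol.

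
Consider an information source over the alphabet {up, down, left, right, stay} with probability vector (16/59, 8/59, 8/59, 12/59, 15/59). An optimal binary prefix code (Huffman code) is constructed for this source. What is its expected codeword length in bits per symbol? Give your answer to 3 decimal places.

Repeatedly combine the two least-probable nodes; the expected code length is the sum of the merged weights.
merge 8/59 + 8/59 → 16/59
merge 12/59 + 15/59 → 27/59
merge 16/59 + 16/59 → 32/59
merge 27/59 + 32/59 → 1
L = 16/59 + 27/59 + 32/59 + 1 = 134/59 ≈ 2.271 bits/symbol.

2.271 bits/symbol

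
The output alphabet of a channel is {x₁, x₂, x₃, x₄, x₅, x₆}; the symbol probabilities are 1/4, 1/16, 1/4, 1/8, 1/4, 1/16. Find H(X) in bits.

2.375 bits

Each probability is a power of 1/2, so log₂(1/p) is an integer.
H = Σ p·log₂(1/p) = 1/4·2 + 1/16·4 + 1/4·2 + 1/8·3 + 1/4·2 + 1/16·4 = 2.375 bits.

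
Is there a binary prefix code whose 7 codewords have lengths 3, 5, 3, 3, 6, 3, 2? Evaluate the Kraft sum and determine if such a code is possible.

0.796875; yes

With common denominator 2^6 = 64: Σ 2^(−ℓᵢ) = 8/64 + 2/64 + 8/64 + 8/64 + 1/64 + 8/64 + 16/64 = 51/64 = 0.796875.
Kraft's inequality requires Σ ≤ 1; here Σ = 0.796875 ≤ 1, so such a prefix code exists.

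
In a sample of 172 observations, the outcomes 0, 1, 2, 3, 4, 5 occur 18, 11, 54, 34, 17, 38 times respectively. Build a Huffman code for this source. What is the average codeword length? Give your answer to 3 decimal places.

Probabilities are the counts divided by 172.
Repeatedly combine the two least-probable nodes; the expected code length is the sum of the merged weights.
merge 11/172 + 17/172 → 7/43
merge 9/86 + 7/43 → 23/86
merge 17/86 + 19/86 → 18/43
merge 23/86 + 27/86 → 25/43
merge 18/43 + 25/43 → 1
L = 7/43 + 23/86 + 18/43 + 25/43 + 1 = 209/86 ≈ 2.430 bits/symbol.

2.430 bits/symbol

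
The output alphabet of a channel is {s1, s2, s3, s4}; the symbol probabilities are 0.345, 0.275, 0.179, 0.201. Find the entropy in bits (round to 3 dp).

H = −Σ pᵢ log₂ pᵢ.
−0.345·log₂(0.345) = 0.5297
−0.275·log₂(0.275) = 0.5122
−0.179·log₂(0.179) = 0.4443
−0.201·log₂(0.201) = 0.4653
Sum ≈ 1.9514 → 1.951 bits.

1.951 bits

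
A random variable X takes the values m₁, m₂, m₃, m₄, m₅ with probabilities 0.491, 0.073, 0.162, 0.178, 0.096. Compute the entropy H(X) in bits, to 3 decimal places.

H = −Σ pᵢ log₂ pᵢ.
−0.491·log₂(0.491) = 0.5039
−0.073·log₂(0.073) = 0.2756
−0.162·log₂(0.162) = 0.4254
−0.178·log₂(0.178) = 0.4432
−0.096·log₂(0.096) = 0.3246
Sum ≈ 1.9727 → 1.973 bits.

1.973 bits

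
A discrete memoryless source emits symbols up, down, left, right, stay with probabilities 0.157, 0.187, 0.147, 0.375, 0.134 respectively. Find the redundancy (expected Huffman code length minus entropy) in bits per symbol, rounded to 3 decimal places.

0.052 bits

Entropy H = −Σ p log₂ p ≈ 2.1975 bits.
Huffman merges: 67/500+147/1000→281/1000; 157/1000+187/1000→43/125; 281/1000+43/125→5/8; 3/8+5/8→1. L = 9/4 ≈ 2.2500.
L − H = 2.2500 − 2.1975 = 0.052 bits.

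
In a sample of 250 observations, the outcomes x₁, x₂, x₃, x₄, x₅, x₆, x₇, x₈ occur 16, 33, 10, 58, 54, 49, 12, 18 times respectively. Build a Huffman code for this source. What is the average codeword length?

Probabilities are the counts divided by 250.
Repeatedly combine the two least-probable nodes; the expected code length is the sum of the merged weights.
merge 1/25 + 6/125 → 11/125
merge 8/125 + 9/125 → 17/125
merge 11/125 + 33/250 → 11/50
merge 17/125 + 49/250 → 83/250
merge 27/125 + 11/50 → 109/250
merge 29/125 + 83/250 → 141/250
merge 109/250 + 141/250 → 1
L = 11/125 + 17/125 + 11/50 + 83/250 + 109/250 + 141/250 + 1 = 347/125 = 2.776 bits/symbol.

2.776 bits/symbol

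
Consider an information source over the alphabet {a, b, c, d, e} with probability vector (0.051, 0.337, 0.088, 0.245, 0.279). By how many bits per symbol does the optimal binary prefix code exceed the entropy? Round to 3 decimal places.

0.072 bits

Entropy H = −Σ p log₂ p ≈ 2.0673 bits.
Huffman merges: 51/1000+11/125→139/1000; 139/1000+49/200→48/125; 279/1000+337/1000→77/125; 48/125+77/125→1. L = 2139/1000 ≈ 2.1390.
L − H = 2.1390 − 2.0673 = 0.072 bits.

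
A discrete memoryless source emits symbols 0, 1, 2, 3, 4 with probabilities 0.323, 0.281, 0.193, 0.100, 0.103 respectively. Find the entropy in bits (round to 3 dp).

2.169 bits

H = −Σ pᵢ log₂ pᵢ.
−0.323·log₂(0.323) = 0.5266
−0.281·log₂(0.281) = 0.5146
−0.193·log₂(0.193) = 0.4581
−0.100·log₂(0.100) = 0.3322
−0.103·log₂(0.103) = 0.3378
Sum ≈ 2.1692 → 2.169 bits.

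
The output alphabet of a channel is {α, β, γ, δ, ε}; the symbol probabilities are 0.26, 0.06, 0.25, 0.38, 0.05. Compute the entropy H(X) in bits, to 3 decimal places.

1.995 bits

H = −Σ pᵢ log₂ pᵢ.
−0.26·log₂(0.26) = 0.5053
−0.06·log₂(0.06) = 0.2435
−0.25·log₂(0.25) = 0.5000
−0.38·log₂(0.38) = 0.5305
−0.05·log₂(0.05) = 0.2161
Sum ≈ 1.9954 → 1.995 bits.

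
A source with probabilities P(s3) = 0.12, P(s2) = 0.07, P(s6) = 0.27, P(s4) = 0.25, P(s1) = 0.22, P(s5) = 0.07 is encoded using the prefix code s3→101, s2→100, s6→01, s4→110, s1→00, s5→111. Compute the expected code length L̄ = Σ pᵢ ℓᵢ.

L̄ = Σ pᵢ·ℓᵢ = 0.12·3 + 0.07·3 + 0.27·2 + 0.25·3 + 0.22·2 + 0.07·3 = 2.51 bits/symbol.

2.51 bits/symbol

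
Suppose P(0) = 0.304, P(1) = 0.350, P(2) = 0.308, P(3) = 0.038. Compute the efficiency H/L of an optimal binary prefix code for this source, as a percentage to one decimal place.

Entropy H = −Σ p log₂ p ≈ 1.7549 bits.
Huffman merges: 19/500+38/125→171/500; 77/250+171/500→13/20; 7/20+13/20→1. L = 249/125 ≈ 1.9920.
Efficiency = H/L = 1.7549/1.9920 = 88.1%.

88.1%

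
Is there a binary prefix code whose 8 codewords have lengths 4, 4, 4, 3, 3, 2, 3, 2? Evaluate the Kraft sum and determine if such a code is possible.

With common denominator 2^4 = 16: Σ 2^(−ℓᵢ) = 1/16 + 1/16 + 1/16 + 2/16 + 2/16 + 4/16 + 2/16 + 4/16 = 17/16 = 1.0625.
Kraft's inequality requires Σ ≤ 1; here Σ = 1.0625 > 1, so no such prefix code exists.

1.0625; no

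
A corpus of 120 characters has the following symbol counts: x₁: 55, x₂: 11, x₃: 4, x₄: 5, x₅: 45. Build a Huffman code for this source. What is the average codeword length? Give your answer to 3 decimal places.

1.783 bits/symbol

Probabilities are the counts divided by 120.
Repeatedly combine the two least-probable nodes; the expected code length is the sum of the merged weights.
merge 1/30 + 1/24 → 3/40
merge 3/40 + 11/120 → 1/6
merge 1/6 + 3/8 → 13/24
merge 11/24 + 13/24 → 1
L = 3/40 + 1/6 + 13/24 + 1 = 107/60 ≈ 1.783 bits/symbol.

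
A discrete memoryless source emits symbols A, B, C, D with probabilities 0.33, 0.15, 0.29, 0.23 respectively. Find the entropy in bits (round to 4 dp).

H = −Σ pᵢ log₂ pᵢ.
−0.33·log₂(0.33) = 0.5278
−0.15·log₂(0.15) = 0.4105
−0.29·log₂(0.29) = 0.5179
−0.23·log₂(0.23) = 0.4877
Sum ≈ 1.9439 → 1.9439 bits.

1.9439 bits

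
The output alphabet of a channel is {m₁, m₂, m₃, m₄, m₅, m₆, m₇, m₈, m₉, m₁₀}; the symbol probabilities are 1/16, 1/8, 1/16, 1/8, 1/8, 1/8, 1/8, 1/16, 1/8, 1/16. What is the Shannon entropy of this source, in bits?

Each probability is a power of 1/2, so log₂(1/p) is an integer.
H = Σ p·log₂(1/p) = 1/16·4 + 1/8·3 + 1/16·4 + 1/8·3 + 1/8·3 + 1/8·3 + 1/8·3 + 1/16·4 + 1/8·3 + 1/16·4 = 3.25 bits.

3.25 bits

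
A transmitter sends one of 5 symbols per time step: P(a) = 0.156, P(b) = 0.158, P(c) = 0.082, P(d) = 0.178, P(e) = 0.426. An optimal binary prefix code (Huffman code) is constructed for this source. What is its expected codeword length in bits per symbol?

Repeatedly combine the two least-probable nodes; the expected code length is the sum of the merged weights.
merge 41/500 + 39/250 → 119/500
merge 79/500 + 89/500 → 42/125
merge 119/500 + 42/125 → 287/500
merge 213/500 + 287/500 → 1
L = 119/500 + 42/125 + 287/500 + 1 = 537/250 = 2.148 bits/symbol.

2.148 bits/symbol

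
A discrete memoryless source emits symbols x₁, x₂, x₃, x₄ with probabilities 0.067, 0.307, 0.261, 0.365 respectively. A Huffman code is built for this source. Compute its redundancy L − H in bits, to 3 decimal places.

Entropy H = −Σ p log₂ p ≈ 1.8208 bits.
Huffman merges: 67/1000+261/1000→41/125; 307/1000+41/125→127/200; 73/200+127/200→1. L = 1963/1000 ≈ 1.9630.
L − H = 1.9630 − 1.8208 = 0.142 bits.

0.142 bits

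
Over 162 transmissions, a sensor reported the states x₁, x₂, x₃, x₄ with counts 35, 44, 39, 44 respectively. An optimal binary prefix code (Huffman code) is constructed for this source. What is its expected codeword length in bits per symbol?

Probabilities are the counts divided by 162.
Repeatedly combine the two least-probable nodes; the expected code length is the sum of the merged weights.
merge 35/162 + 13/54 → 37/81
merge 22/81 + 22/81 → 44/81
merge 37/81 + 44/81 → 1
L = 37/81 + 44/81 + 1 = 2 bits/symbol.

2 bits/symbol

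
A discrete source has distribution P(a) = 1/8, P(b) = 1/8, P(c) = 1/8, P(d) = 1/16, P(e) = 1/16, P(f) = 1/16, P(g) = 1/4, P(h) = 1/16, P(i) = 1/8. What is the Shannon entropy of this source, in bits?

Each probability is a power of 1/2, so log₂(1/p) is an integer.
H = Σ p·log₂(1/p) = 1/8·3 + 1/8·3 + 1/8·3 + 1/16·4 + 1/16·4 + 1/16·4 + 1/4·2 + 1/16·4 + 1/8·3 = 3 bits.

3 bits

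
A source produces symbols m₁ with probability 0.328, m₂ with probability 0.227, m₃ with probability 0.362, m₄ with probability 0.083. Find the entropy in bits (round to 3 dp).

H = −Σ pᵢ log₂ pᵢ.
−0.328·log₂(0.328) = 0.5275
−0.227·log₂(0.227) = 0.4856
−0.362·log₂(0.362) = 0.5307
−0.083·log₂(0.083) = 0.2980
Sum ≈ 1.8418 → 1.842 bits.

1.842 bits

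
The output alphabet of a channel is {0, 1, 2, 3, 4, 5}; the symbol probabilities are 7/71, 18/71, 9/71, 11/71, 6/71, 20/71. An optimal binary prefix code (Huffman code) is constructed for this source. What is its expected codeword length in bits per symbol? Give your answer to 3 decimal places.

Repeatedly combine the two least-probable nodes; the expected code length is the sum of the merged weights.
merge 6/71 + 7/71 → 13/71
merge 9/71 + 11/71 → 20/71
merge 13/71 + 18/71 → 31/71
merge 20/71 + 20/71 → 40/71
merge 31/71 + 40/71 → 1
L = 13/71 + 20/71 + 31/71 + 40/71 + 1 = 175/71 ≈ 2.465 bits/symbol.

2.465 bits/symbol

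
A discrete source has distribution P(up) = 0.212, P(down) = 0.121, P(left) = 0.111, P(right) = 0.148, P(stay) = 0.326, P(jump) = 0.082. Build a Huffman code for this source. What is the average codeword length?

2.462 bits/symbol

Repeatedly combine the two least-probable nodes; the expected code length is the sum of the merged weights.
merge 41/500 + 111/1000 → 193/1000
merge 121/1000 + 37/250 → 269/1000
merge 193/1000 + 53/250 → 81/200
merge 269/1000 + 163/500 → 119/200
merge 81/200 + 119/200 → 1
L = 193/1000 + 269/1000 + 81/200 + 119/200 + 1 = 1231/500 = 2.462 bits/symbol.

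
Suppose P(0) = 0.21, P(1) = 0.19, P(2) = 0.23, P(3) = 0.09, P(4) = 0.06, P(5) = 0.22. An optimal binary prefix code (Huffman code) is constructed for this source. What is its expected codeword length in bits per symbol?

2.49 bits/symbol

Repeatedly combine the two least-probable nodes; the expected code length is the sum of the merged weights.
merge 3/50 + 9/100 → 3/20
merge 3/20 + 19/100 → 17/50
merge 21/100 + 11/50 → 43/100
merge 23/100 + 17/50 → 57/100
merge 43/100 + 57/100 → 1
L = 3/20 + 17/50 + 43/100 + 57/100 + 1 = 249/100 = 2.49 bits/symbol.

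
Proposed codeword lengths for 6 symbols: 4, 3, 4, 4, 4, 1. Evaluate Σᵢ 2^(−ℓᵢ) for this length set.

With common denominator 2^4 = 16: Σ 2^(−ℓᵢ) = 1/16 + 2/16 + 1/16 + 1/16 + 1/16 + 8/16 = 14/16 = 0.875.

0.875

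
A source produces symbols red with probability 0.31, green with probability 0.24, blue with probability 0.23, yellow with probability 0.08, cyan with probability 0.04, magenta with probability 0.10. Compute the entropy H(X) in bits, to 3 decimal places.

2.315 bits

H = −Σ pᵢ log₂ pᵢ.
−0.31·log₂(0.31) = 0.5238
−0.24·log₂(0.24) = 0.4941
−0.23·log₂(0.23) = 0.4877
−0.08·log₂(0.08) = 0.2915
−0.04·log₂(0.04) = 0.1858
−0.10·log₂(0.10) = 0.3322
Sum ≈ 2.3151 → 2.315 bits.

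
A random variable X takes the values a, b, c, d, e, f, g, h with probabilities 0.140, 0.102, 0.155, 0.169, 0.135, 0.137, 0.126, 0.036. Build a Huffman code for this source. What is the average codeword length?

2.969 bits/symbol

Repeatedly combine the two least-probable nodes; the expected code length is the sum of the merged weights.
merge 9/250 + 51/500 → 69/500
merge 63/500 + 27/200 → 261/1000
merge 137/1000 + 69/500 → 11/40
merge 7/50 + 31/200 → 59/200
merge 169/1000 + 261/1000 → 43/100
merge 11/40 + 59/200 → 57/100
merge 43/100 + 57/100 → 1
L = 69/500 + 261/1000 + 11/40 + 59/200 + 43/100 + 57/100 + 1 = 2969/1000 = 2.969 bits/symbol.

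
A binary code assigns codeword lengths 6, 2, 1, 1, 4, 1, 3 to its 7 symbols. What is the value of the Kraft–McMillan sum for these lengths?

1.953125

With common denominator 2^6 = 64: Σ 2^(−ℓᵢ) = 1/64 + 16/64 + 32/64 + 32/64 + 4/64 + 32/64 + 8/64 = 125/64 = 1.953125.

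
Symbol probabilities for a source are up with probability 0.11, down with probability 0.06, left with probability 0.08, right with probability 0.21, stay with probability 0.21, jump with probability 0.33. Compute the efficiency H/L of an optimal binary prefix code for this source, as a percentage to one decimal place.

98.7%

Entropy H = −Σ p log₂ p ≈ 2.3588 bits.
Huffman merges: 3/50+2/25→7/50; 11/100+7/50→1/4; 21/100+21/100→21/50; 1/4+33/100→29/50; 21/50+29/50→1. L = 239/100 ≈ 2.3900.
Efficiency = H/L = 2.3588/2.3900 = 98.7%.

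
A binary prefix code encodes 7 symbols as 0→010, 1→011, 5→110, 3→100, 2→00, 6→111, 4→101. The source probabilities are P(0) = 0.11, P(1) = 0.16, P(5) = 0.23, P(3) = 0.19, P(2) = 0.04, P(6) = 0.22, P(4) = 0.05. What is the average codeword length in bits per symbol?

L̄ = Σ pᵢ·ℓᵢ = 0.11·3 + 0.16·3 + 0.23·3 + 0.19·3 + 0.04·2 + 0.22·3 + 0.05·3 = 2.96 bits/symbol.

2.96 bits/symbol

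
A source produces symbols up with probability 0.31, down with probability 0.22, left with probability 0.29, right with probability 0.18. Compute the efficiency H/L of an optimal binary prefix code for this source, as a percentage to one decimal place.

98.4%

Entropy H = −Σ p log₂ p ≈ 1.9676 bits.
Huffman merges: 9/50+11/50→2/5; 29/100+31/100→3/5; 2/5+3/5→1. L = 2 ≈ 2.0000.
Efficiency = H/L = 1.9676/2.0000 = 98.4%.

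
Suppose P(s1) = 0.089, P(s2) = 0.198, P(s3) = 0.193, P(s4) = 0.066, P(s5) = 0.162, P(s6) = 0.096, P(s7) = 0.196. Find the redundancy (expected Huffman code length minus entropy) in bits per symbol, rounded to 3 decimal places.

0.060 bits

Entropy H = −Σ p log₂ p ≈ 2.7009 bits.
Huffman merges: 33/500+89/1000→31/200; 12/125+31/200→251/1000; 81/500+193/1000→71/200; 49/250+99/500→197/500; 251/1000+71/200→303/500; 197/500+303/500→1. L = 2761/1000 ≈ 2.7610.
L − H = 2.7610 − 2.7009 = 0.060 bits.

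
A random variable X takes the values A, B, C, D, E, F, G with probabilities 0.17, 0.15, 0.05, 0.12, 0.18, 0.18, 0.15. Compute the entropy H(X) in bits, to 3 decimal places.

H = −Σ pᵢ log₂ pᵢ.
−0.17·log₂(0.17) = 0.4346
−0.15·log₂(0.15) = 0.4105
−0.05·log₂(0.05) = 0.2161
−0.12·log₂(0.12) = 0.3671
−0.18·log₂(0.18) = 0.4453
−0.18·log₂(0.18) = 0.4453
−0.15·log₂(0.15) = 0.4105
Sum ≈ 2.7295 → 2.729 bits.

2.729 bits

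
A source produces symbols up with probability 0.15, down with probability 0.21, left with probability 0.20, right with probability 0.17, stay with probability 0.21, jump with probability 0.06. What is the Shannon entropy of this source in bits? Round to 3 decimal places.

2.499 bits

H = −Σ pᵢ log₂ pᵢ.
−0.15·log₂(0.15) = 0.4105
−0.21·log₂(0.21) = 0.4728
−0.20·log₂(0.20) = 0.4644
−0.17·log₂(0.17) = 0.4346
−0.21·log₂(0.21) = 0.4728
−0.06·log₂(0.06) = 0.2435
Sum ≈ 2.4987 → 2.499 bits.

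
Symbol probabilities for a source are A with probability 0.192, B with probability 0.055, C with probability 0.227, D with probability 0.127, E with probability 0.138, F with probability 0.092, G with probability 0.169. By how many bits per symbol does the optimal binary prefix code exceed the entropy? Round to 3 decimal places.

0.033 bits

Entropy H = −Σ p log₂ p ≈ 2.6954 bits.
Huffman merges: 11/200+23/250→147/1000; 127/1000+69/500→53/200; 147/1000+169/1000→79/250; 24/125+227/1000→419/1000; 53/200+79/250→581/1000; 419/1000+581/1000→1. L = 341/125 ≈ 2.7280.
L − H = 2.7280 − 2.6954 = 0.033 bits.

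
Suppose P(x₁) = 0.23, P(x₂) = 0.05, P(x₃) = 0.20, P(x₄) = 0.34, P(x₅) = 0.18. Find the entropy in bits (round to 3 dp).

H = −Σ pᵢ log₂ pᵢ.
−0.23·log₂(0.23) = 0.4877
−0.05·log₂(0.05) = 0.2161
−0.20·log₂(0.20) = 0.4644
−0.34·log₂(0.34) = 0.5292
−0.18·log₂(0.18) = 0.4453
Sum ≈ 2.1426 → 2.143 bits.

2.143 bits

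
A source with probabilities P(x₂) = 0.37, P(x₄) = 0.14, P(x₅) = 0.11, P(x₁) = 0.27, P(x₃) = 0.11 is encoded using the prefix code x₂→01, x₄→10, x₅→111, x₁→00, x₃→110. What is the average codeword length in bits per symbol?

L̄ = Σ pᵢ·ℓᵢ = 0.37·2 + 0.14·2 + 0.11·3 + 0.27·2 + 0.11·3 = 2.22 bits/symbol.

2.22 bits/symbol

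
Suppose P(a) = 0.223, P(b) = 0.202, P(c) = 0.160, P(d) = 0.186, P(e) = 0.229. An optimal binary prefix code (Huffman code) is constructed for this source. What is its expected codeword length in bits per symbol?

Repeatedly combine the two least-probable nodes; the expected code length is the sum of the merged weights.
merge 4/25 + 93/500 → 173/500
merge 101/500 + 223/1000 → 17/40
merge 229/1000 + 173/500 → 23/40
merge 17/40 + 23/40 → 1
L = 173/500 + 17/40 + 23/40 + 1 = 1173/500 = 2.346 bits/symbol.

2.346 bits/symbol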